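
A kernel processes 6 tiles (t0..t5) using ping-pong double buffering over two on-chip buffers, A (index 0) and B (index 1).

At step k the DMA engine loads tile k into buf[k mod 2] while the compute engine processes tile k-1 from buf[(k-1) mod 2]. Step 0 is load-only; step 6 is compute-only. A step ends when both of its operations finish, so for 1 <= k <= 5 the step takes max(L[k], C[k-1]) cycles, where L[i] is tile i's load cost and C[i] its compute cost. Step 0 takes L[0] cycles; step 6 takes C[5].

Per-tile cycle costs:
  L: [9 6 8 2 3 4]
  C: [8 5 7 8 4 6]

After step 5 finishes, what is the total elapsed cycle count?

end_cycle[5] = 44

k=0 load=t0/9c comp=- wait=9 total=9
k=1 load=t1/6c comp=t0/8c wait=8 total=17
k=2 load=t2/8c comp=t1/5c wait=8 total=25
k=3 load=t3/2c comp=t2/7c wait=7 total=32
k=4 load=t4/3c comp=t3/8c wait=8 total=40
k=5 load=t5/4c comp=t4/4c wait=4 total=44
k=6 load=- comp=t5/6c wait=6 total=50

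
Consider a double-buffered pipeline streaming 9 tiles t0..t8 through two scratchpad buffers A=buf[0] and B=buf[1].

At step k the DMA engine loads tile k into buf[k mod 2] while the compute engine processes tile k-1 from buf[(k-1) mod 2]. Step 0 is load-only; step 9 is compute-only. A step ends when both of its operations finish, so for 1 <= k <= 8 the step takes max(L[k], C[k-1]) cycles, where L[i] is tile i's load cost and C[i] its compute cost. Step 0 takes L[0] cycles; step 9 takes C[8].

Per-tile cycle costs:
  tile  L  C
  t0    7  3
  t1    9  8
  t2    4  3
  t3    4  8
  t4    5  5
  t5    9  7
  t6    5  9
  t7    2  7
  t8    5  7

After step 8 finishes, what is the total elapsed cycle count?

end_cycle[8] = 68

step 0: L[0]=7 → dur=7, Σ=7 | A=load:t0 B=idle [load-only]
step 1: L[1]=9 C[0]=3 → dur=9, Σ=16 | A=compute:t0 B=load:t1 [load-bound]
step 2: L[2]=4 C[1]=8 → dur=8, Σ=24 | A=load:t2 B=compute:t1 [compute-bound]
step 3: L[3]=4 C[2]=3 → dur=4, Σ=28 | A=compute:t2 B=load:t3 [load-bound]
step 4: L[4]=5 C[3]=8 → dur=8, Σ=36 | A=load:t4 B=compute:t3 [compute-bound]
step 5: L[5]=9 C[4]=5 → dur=9, Σ=45 | A=compute:t4 B=load:t5 [load-bound]
step 6: L[6]=5 C[5]=7 → dur=7, Σ=52 | A=load:t6 B=compute:t5 [compute-bound]
step 7: L[7]=2 C[6]=9 → dur=9, Σ=61 | A=compute:t6 B=load:t7 [compute-bound]
step 8: L[8]=5 C[7]=7 → dur=7, Σ=68 | A=load:t8 B=compute:t7 [compute-bound]
step 9: C[8]=7 → dur=7, Σ=75 | A=compute:t8 B=idle [compute-only]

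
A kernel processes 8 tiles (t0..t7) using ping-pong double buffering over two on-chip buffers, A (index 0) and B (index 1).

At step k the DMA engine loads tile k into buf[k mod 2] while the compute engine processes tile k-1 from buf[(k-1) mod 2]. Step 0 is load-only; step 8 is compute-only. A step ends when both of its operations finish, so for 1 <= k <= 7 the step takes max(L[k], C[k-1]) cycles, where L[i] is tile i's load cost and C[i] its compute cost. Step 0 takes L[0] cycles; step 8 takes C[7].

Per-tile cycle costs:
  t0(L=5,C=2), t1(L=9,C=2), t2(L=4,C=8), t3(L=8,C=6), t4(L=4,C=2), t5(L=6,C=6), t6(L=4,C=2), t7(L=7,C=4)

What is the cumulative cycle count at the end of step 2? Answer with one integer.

end_cycle[2] = 18

step 0: L[0]=5 → dur=5, Σ=5 | A=load:t0 B=idle [load-only]
step 1: L[1]=9 C[0]=2 → dur=9, Σ=14 | A=compute:t0 B=load:t1 [load-bound]
step 2: L[2]=4 C[1]=2 → dur=4, Σ=18 | A=load:t2 B=compute:t1 [load-bound]
step 3: L[3]=8 C[2]=8 → dur=8, Σ=26 | A=compute:t2 B=load:t3 [tied]
step 4: L[4]=4 C[3]=6 → dur=6, Σ=32 | A=load:t4 B=compute:t3 [compute-bound]
step 5: L[5]=6 C[4]=2 → dur=6, Σ=38 | A=compute:t4 B=load:t5 [load-bound]
step 6: L[6]=4 C[5]=6 → dur=6, Σ=44 | A=load:t6 B=compute:t5 [compute-bound]
step 7: L[7]=7 C[6]=2 → dur=7, Σ=51 | A=compute:t6 B=load:t7 [load-bound]
step 8: C[7]=4 → dur=4, Σ=55 | A=idle B=compute:t7 [compute-only]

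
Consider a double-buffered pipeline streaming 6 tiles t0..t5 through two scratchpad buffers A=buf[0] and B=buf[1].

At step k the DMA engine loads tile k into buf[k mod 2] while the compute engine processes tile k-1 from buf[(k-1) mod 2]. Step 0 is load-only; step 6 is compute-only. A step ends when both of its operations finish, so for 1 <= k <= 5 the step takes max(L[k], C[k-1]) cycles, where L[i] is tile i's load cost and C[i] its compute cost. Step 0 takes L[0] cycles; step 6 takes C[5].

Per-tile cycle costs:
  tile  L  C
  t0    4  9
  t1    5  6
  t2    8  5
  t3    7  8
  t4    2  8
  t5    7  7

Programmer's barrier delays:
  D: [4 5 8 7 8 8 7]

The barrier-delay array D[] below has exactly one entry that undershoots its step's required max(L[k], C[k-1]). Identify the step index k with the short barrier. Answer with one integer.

hazard at step 1

k=0 barrier L[0]=4→4c, D[0]=4 ok
k=1 barrier max(L[1]=5,C[0]=9)→9c, D[1]=5 SHORT
k=2 barrier max(L[2]=8,C[1]=6)→8c, D[2]=8 ok
k=3 barrier max(L[3]=7,C[2]=5)→7c, D[3]=7 ok
k=4 barrier max(L[4]=2,C[3]=8)→8c, D[4]=8 ok
k=5 barrier max(L[5]=7,C[4]=8)→8c, D[5]=8 ok
k=6 barrier C[5]=7→7c, D[6]=7 ok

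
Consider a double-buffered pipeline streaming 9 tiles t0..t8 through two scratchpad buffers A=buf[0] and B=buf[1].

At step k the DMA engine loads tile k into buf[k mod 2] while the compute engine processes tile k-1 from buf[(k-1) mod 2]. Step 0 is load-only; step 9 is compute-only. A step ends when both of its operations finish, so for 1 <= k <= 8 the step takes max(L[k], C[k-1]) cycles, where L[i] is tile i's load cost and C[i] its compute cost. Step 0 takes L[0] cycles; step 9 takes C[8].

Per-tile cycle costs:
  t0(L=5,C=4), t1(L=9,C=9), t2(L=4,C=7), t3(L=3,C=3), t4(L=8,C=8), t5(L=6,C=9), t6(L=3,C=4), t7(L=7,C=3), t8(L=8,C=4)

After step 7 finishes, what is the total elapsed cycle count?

end_cycle[7] = 62

step 0: L[0]=5 → dur=5, Σ=5 | A=load:t0 B=idle [load-only]
step 1: L[1]=9 C[0]=4 → dur=9, Σ=14 | A=compute:t0 B=load:t1 [load-bound]
step 2: L[2]=4 C[1]=9 → dur=9, Σ=23 | A=load:t2 B=compute:t1 [compute-bound]
step 3: L[3]=3 C[2]=7 → dur=7, Σ=30 | A=compute:t2 B=load:t3 [compute-bound]
step 4: L[4]=8 C[3]=3 → dur=8, Σ=38 | A=load:t4 B=compute:t3 [load-bound]
step 5: L[5]=6 C[4]=8 → dur=8, Σ=46 | A=compute:t4 B=load:t5 [compute-bound]
step 6: L[6]=3 C[5]=9 → dur=9, Σ=55 | A=load:t6 B=compute:t5 [compute-bound]
step 7: L[7]=7 C[6]=4 → dur=7, Σ=62 | A=compute:t6 B=load:t7 [load-bound]
step 8: L[8]=8 C[7]=3 → dur=8, Σ=70 | A=load:t8 B=compute:t7 [load-bound]
step 9: C[8]=4 → dur=4, Σ=74 | A=compute:t8 B=idle [compute-only]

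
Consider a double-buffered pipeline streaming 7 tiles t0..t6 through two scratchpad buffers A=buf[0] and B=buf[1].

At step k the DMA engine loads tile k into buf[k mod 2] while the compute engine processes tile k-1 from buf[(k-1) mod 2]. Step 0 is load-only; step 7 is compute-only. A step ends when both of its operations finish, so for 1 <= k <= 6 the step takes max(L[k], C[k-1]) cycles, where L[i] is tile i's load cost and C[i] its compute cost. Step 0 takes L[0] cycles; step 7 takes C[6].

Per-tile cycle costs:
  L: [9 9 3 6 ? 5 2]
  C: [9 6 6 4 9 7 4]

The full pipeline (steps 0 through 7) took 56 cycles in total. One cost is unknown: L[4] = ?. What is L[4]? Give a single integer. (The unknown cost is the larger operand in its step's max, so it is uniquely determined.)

step 0 | dur = L[0]=9 = 9
step 1 | dur = max(L[1]=9, C[0]=9) = 9
step 2 | dur = max(L[2]=3, C[1]=6) = 6
step 3 | dur = max(L[3]=6, C[2]=6) = 6
step 4 | dur = max(L[4]=?, C[3]=4) = L[4]  (unknown; binding)
step 5 | dur = max(L[5]=5, C[4]=9) = 9
step 6 | dur = max(L[6]=2, C[5]=7) = 7
step 7 | dur = C[6]=4 = 4
sum of known step durations = 50
dur[4] = total - known = 56 - 50 = 6
L[4] is the binding max in step 4, so L[4] = dur[4] = 6

L[4] = 6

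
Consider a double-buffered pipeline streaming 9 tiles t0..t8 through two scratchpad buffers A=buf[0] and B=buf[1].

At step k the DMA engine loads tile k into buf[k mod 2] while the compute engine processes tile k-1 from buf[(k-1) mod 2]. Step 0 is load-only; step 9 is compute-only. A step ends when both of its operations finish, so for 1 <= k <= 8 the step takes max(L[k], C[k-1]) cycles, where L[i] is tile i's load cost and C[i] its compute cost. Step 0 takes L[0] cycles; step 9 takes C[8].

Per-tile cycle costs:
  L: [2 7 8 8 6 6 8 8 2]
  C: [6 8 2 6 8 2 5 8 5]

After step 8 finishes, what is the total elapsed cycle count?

end_cycle[8] = 63

[0] DMA t0→A (2c) ∥ CU idle ⇒ 2c, clock 2
[1] DMA t1→B (7c) ∥ CU A:t0 (6c) ⇒ 7c, clock 9
[2] DMA t2→A (8c) ∥ CU B:t1 (8c) ⇒ 8c, clock 17
[3] DMA t3→B (8c) ∥ CU A:t2 (2c) ⇒ 8c, clock 25
[4] DMA t4→A (6c) ∥ CU B:t3 (6c) ⇒ 6c, clock 31
[5] DMA t5→B (6c) ∥ CU A:t4 (8c) ⇒ 8c, clock 39
[6] DMA t6→A (8c) ∥ CU B:t5 (2c) ⇒ 8c, clock 47
[7] DMA t7→B (8c) ∥ CU A:t6 (5c) ⇒ 8c, clock 55
[8] DMA t8→A (2c) ∥ CU B:t7 (8c) ⇒ 8c, clock 63
[9] DMA idle ∥ CU A:t8 (5c) ⇒ 5c, clock 68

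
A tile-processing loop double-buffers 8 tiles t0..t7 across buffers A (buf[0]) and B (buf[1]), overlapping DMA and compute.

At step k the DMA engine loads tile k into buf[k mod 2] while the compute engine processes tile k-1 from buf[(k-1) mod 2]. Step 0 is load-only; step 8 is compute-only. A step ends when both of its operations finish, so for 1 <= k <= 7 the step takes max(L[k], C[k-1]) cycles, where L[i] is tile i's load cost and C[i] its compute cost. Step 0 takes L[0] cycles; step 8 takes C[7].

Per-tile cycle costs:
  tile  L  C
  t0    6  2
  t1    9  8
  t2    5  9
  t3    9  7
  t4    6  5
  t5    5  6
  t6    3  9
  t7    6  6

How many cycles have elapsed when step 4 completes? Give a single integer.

end_cycle[4] = 39

  0. 6=6c; end=6; A:t0 B:-
  1. max(9,2)=9c; end=15; A:t0 B:t1
  2. max(5,8)=8c; end=23; A:t2 B:t1
  3. max(9,9)=9c; end=32; A:t2 B:t3
  4. max(6,7)=7c; end=39; A:t4 B:t3
  5. max(5,5)=5c; end=44; A:t4 B:t5
  6. max(3,6)=6c; end=50; A:t6 B:t5
  7. max(6,9)=9c; end=59; A:t6 B:t7
  8. 6=6c; end=65; A:t6 B:t7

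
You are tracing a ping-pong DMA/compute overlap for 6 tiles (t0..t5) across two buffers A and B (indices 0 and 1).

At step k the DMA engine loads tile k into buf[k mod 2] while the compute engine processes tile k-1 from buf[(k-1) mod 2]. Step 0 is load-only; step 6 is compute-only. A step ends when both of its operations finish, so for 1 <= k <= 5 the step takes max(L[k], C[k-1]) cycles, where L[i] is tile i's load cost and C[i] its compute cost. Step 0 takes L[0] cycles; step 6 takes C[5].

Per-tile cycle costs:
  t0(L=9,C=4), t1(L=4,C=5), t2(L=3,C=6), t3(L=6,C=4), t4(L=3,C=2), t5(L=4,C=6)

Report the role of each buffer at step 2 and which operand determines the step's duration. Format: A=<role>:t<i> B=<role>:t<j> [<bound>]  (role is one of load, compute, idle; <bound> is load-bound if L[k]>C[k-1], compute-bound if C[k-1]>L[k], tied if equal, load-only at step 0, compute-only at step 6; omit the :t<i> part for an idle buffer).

step 0: L[0]=9 → dur=9, Σ=9 | A=load:t0 B=idle [load-only]
step 1: L[1]=4 C[0]=4 → dur=4, Σ=13 | A=compute:t0 B=load:t1 [tied]
step 2: L[2]=3 C[1]=5 → dur=5, Σ=18 | A=load:t2 B=compute:t1 [compute-bound]
step 3: L[3]=6 C[2]=6 → dur=6, Σ=24 | A=compute:t2 B=load:t3 [tied]
step 4: L[4]=3 C[3]=4 → dur=4, Σ=28 | A=load:t4 B=compute:t3 [compute-bound]
step 5: L[5]=4 C[4]=2 → dur=4, Σ=32 | A=compute:t4 B=load:t5 [load-bound]
step 6: C[5]=6 → dur=6, Σ=38 | A=idle B=compute:t5 [compute-only]

step 2: A=load:t2 B=compute:t1 [compute-bound]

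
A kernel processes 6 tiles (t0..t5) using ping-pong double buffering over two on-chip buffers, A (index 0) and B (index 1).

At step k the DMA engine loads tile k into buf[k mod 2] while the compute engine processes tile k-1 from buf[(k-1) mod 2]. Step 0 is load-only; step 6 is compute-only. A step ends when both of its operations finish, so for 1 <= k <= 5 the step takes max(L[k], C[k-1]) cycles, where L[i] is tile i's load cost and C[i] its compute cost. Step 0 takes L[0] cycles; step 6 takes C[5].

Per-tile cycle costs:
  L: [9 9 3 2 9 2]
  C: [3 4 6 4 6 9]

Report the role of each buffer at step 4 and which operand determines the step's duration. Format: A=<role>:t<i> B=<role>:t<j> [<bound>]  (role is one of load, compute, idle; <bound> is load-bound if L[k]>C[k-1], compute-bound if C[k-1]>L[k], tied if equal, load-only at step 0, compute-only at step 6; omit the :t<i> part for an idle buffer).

step 4: A=load:t4 B=compute:t3 [load-bound]

k=0 load=t0/9c comp=- wait=9 total=9
k=1 load=t1/9c comp=t0/3c wait=9 total=18
k=2 load=t2/3c comp=t1/4c wait=4 total=22
k=3 load=t3/2c comp=t2/6c wait=6 total=28
k=4 load=t4/9c comp=t3/4c wait=9 total=37
k=5 load=t5/2c comp=t4/6c wait=6 total=43
k=6 load=- comp=t5/9c wait=9 total=52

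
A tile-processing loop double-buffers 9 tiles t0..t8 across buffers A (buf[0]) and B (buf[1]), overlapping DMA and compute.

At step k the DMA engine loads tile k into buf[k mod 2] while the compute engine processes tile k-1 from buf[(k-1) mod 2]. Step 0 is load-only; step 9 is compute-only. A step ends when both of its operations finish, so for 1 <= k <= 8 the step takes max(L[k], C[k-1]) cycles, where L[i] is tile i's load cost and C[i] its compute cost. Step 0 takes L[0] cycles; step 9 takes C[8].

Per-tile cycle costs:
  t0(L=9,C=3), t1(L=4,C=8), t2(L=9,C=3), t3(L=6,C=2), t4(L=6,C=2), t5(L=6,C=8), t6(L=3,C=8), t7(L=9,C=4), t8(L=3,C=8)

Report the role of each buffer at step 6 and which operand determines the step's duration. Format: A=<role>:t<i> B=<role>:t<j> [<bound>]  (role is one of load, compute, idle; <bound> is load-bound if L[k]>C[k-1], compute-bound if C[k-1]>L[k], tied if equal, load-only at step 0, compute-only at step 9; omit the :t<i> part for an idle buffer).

step 6: A=load:t6 B=compute:t5 [compute-bound]

  0. 9=9c; end=9; A:t0 B:-
  1. max(4,3)=4c; end=13; A:t0 B:t1
  2. max(9,8)=9c; end=22; A:t2 B:t1
  3. max(6,3)=6c; end=28; A:t2 B:t3
  4. max(6,2)=6c; end=34; A:t4 B:t3
  5. max(6,2)=6c; end=40; A:t4 B:t5
  6. max(3,8)=8c; end=48; A:t6 B:t5
  7. max(9,8)=9c; end=57; A:t6 B:t7
  8. max(3,4)=4c; end=61; A:t8 B:t7
  9. 8=8c; end=69; A:t8 B:t7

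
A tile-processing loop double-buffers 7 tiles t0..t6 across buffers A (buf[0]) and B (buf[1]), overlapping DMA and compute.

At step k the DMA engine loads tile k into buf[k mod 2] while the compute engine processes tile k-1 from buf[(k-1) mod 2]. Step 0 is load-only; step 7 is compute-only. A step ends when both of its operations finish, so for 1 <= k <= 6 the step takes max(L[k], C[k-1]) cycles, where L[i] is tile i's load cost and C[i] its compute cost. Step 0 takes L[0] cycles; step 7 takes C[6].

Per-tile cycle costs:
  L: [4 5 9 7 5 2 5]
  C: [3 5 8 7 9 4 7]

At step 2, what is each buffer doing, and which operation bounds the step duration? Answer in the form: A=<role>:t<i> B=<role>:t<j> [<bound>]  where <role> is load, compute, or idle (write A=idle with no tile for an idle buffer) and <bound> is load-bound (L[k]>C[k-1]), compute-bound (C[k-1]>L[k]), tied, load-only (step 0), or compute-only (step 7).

  0. 4=4c; end=4; A:t0 B:-
  1. max(5,3)=5c; end=9; A:t0 B:t1
  2. max(9,5)=9c; end=18; A:t2 B:t1
  3. max(7,8)=8c; end=26; A:t2 B:t3
  4. max(5,7)=7c; end=33; A:t4 B:t3
  5. max(2,9)=9c; end=42; A:t4 B:t5
  6. max(5,4)=5c; end=47; A:t6 B:t5
  7. 7=7c; end=54; A:t6 B:t5

step 2: A=load:t2 B=compute:t1 [load-bound]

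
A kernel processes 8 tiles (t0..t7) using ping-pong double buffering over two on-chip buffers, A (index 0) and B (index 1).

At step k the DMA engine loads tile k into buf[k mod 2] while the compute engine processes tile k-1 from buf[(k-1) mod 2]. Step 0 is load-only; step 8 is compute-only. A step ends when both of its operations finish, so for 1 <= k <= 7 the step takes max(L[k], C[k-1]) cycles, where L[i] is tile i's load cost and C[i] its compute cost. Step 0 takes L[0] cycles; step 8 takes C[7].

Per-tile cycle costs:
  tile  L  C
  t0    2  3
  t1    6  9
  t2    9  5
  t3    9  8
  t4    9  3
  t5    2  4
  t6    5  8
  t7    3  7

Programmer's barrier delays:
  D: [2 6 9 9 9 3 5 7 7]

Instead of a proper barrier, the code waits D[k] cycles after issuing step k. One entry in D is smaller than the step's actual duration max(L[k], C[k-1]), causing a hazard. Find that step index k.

[0] required=L[0]=2=2 vs D=2 ok
[1] required=max(L[1]=6,C[0]=3)=6 vs D=6 ok
[2] required=max(L[2]=9,C[1]=9)=9 vs D=9 ok
[3] required=max(L[3]=9,C[2]=5)=9 vs D=9 ok
[4] required=max(L[4]=9,C[3]=8)=9 vs D=9 ok
[5] required=max(L[5]=2,C[4]=3)=3 vs D=3 ok
[6] required=max(L[6]=5,C[5]=4)=5 vs D=5 ok
[7] required=max(L[7]=3,C[6]=8)=8 vs D=7 SHORT
[8] required=C[7]=7=7 vs D=7 ok

hazard at step 7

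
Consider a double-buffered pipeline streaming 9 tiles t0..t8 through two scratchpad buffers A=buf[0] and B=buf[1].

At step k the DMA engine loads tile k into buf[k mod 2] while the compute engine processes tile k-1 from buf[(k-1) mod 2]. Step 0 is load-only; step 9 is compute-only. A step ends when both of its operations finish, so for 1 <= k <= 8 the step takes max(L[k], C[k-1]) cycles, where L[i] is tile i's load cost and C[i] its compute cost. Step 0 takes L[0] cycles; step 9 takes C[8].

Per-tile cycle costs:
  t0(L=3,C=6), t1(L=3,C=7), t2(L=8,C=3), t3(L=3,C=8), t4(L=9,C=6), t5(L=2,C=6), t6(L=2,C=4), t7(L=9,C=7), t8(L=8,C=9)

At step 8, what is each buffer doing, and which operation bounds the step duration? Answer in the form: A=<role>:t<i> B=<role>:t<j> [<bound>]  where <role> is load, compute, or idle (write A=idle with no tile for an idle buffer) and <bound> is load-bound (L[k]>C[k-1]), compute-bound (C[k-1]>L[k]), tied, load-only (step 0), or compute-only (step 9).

[0] DMA t0→A (3c) ∥ CU idle ⇒ 3c, clock 3
[1] DMA t1→B (3c) ∥ CU A:t0 (6c) ⇒ 6c, clock 9
[2] DMA t2→A (8c) ∥ CU B:t1 (7c) ⇒ 8c, clock 17
[3] DMA t3→B (3c) ∥ CU A:t2 (3c) ⇒ 3c, clock 20
[4] DMA t4→A (9c) ∥ CU B:t3 (8c) ⇒ 9c, clock 29
[5] DMA t5→B (2c) ∥ CU A:t4 (6c) ⇒ 6c, clock 35
[6] DMA t6→A (2c) ∥ CU B:t5 (6c) ⇒ 6c, clock 41
[7] DMA t7→B (9c) ∥ CU A:t6 (4c) ⇒ 9c, clock 50
[8] DMA t8→A (8c) ∥ CU B:t7 (7c) ⇒ 8c, clock 58
[9] DMA idle ∥ CU A:t8 (9c) ⇒ 9c, clock 67

step 8: A=load:t8 B=compute:t7 [load-bound]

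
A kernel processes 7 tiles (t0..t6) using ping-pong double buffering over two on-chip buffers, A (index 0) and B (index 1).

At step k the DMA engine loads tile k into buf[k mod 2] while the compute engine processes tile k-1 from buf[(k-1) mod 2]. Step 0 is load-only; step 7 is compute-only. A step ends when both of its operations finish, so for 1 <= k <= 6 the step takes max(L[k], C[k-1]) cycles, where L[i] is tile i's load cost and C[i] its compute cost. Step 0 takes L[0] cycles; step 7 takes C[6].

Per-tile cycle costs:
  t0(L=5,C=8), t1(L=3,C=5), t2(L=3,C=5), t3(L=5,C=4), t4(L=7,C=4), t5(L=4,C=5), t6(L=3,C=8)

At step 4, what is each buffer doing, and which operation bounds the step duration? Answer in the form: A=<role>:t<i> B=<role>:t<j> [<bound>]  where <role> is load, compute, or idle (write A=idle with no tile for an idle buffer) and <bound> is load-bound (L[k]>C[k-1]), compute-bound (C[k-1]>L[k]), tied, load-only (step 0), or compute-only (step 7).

k=0 load=t0/5c comp=- wait=5 total=5
k=1 load=t1/3c comp=t0/8c wait=8 total=13
k=2 load=t2/3c comp=t1/5c wait=5 total=18
k=3 load=t3/5c comp=t2/5c wait=5 total=23
k=4 load=t4/7c comp=t3/4c wait=7 total=30
k=5 load=t5/4c comp=t4/4c wait=4 total=34
k=6 load=t6/3c comp=t5/5c wait=5 total=39
k=7 load=- comp=t6/8c wait=8 total=47

step 4: A=load:t4 B=compute:t3 [load-bound]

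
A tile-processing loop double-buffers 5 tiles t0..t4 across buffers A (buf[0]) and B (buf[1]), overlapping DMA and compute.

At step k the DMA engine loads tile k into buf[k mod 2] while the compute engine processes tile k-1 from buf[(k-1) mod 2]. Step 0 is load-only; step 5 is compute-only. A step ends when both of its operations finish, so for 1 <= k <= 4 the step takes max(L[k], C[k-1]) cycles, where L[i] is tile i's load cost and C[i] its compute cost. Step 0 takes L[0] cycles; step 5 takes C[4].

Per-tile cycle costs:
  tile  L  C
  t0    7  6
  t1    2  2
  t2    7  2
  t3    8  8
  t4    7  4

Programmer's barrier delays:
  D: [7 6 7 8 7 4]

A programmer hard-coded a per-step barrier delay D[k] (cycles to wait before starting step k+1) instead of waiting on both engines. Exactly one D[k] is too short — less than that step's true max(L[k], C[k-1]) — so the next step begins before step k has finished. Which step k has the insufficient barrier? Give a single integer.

[0] required=L[0]=7=7 vs D=7 ok
[1] required=max(L[1]=2,C[0]=6)=6 vs D=6 ok
[2] required=max(L[2]=7,C[1]=2)=7 vs D=7 ok
[3] required=max(L[3]=8,C[2]=2)=8 vs D=8 ok
[4] required=max(L[4]=7,C[3]=8)=8 vs D=7 SHORT
[5] required=C[4]=4=4 vs D=4 ok

hazard at step 4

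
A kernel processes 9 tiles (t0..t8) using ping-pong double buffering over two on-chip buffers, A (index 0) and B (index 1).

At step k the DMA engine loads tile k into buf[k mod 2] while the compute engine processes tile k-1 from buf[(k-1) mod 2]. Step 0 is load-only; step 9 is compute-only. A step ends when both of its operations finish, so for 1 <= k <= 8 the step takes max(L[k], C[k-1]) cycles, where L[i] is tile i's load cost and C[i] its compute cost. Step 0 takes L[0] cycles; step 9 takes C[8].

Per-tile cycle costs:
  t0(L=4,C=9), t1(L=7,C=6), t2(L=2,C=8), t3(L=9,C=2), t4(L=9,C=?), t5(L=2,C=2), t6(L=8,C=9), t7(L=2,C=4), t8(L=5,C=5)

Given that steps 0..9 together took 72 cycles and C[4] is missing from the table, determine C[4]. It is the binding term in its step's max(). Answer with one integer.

step 0: dur = L[0]=4 = 4
step 1: dur = max(L[1]=7, C[0]=9) = 9
step 2: dur = max(L[2]=2, C[1]=6) = 6
step 3: dur = max(L[3]=9, C[2]=8) = 9
step 4: dur = max(L[4]=9, C[3]=2) = 9
step 5: dur = max(L[5]=2, C[4]=?) = C[4]  (unknown; binding)
step 6: dur = max(L[6]=8, C[5]=2) = 8
step 7: dur = max(L[7]=2, C[6]=9) = 9
step 8: dur = max(L[8]=5, C[7]=4) = 5
step 9: dur = C[8]=5 = 5
sum of known step durations = 64
dur[5] = total - known = 72 - 64 = 8
C[4] is the binding max in step 5, so C[4] = dur[5] = 8

C[4] = 8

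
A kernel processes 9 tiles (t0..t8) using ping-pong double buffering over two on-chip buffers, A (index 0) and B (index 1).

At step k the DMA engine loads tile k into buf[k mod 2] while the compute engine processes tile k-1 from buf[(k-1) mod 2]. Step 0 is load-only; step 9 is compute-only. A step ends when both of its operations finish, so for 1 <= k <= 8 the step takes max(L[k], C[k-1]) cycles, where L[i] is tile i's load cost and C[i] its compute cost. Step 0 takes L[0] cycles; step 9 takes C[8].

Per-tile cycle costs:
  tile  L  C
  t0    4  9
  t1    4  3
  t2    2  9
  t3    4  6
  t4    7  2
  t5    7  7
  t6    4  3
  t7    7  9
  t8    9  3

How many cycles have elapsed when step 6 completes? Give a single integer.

end_cycle[6] = 46

  0. 4=4c; end=4; A:t0 B:-
  1. max(4,9)=9c; end=13; A:t0 B:t1
  2. max(2,3)=3c; end=16; A:t2 B:t1
  3. max(4,9)=9c; end=25; A:t2 B:t3
  4. max(7,6)=7c; end=32; A:t4 B:t3
  5. max(7,2)=7c; end=39; A:t4 B:t5
  6. max(4,7)=7c; end=46; A:t6 B:t5
  7. max(7,3)=7c; end=53; A:t6 B:t7
  8. max(9,9)=9c; end=62; A:t8 B:t7
  9. 3=3c; end=65; A:t8 B:t7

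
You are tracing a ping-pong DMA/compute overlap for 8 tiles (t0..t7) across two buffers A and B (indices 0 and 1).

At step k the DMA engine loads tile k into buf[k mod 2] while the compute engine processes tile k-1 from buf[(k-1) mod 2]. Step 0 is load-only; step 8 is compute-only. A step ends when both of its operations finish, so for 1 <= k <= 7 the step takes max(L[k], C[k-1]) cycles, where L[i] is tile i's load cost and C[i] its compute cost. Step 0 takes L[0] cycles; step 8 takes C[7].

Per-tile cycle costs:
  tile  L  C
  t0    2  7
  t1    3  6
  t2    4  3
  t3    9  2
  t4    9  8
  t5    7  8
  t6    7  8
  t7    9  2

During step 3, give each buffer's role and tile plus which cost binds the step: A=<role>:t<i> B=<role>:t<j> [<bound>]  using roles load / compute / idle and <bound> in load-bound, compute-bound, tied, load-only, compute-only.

step 3: A=compute:t2 B=load:t3 [load-bound]

  0. 2=2c; end=2; A:t0 B:-
  1. max(3,7)=7c; end=9; A:t0 B:t1
  2. max(4,6)=6c; end=15; A:t2 B:t1
  3. max(9,3)=9c; end=24; A:t2 B:t3
  4. max(9,2)=9c; end=33; A:t4 B:t3
  5. max(7,8)=8c; end=41; A:t4 B:t5
  6. max(7,8)=8c; end=49; A:t6 B:t5
  7. max(9,8)=9c; end=58; A:t6 B:t7
  8. 2=2c; end=60; A:t6 B:t7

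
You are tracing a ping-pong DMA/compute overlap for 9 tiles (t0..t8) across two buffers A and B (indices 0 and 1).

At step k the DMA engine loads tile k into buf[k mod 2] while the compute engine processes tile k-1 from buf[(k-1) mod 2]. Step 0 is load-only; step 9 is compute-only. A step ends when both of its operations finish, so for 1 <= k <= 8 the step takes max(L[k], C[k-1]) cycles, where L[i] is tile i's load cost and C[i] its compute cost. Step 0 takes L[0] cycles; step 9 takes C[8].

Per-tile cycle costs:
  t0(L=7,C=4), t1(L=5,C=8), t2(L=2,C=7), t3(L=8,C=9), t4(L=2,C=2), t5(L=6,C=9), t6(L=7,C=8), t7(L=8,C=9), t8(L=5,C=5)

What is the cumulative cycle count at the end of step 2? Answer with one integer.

step 0: L[0]=7 → dur=7, Σ=7 | A=load:t0 B=idle [load-only]
step 1: L[1]=5 C[0]=4 → dur=5, Σ=12 | A=compute:t0 B=load:t1 [load-bound]
step 2: L[2]=2 C[1]=8 → dur=8, Σ=20 | A=load:t2 B=compute:t1 [compute-bound]
step 3: L[3]=8 C[2]=7 → dur=8, Σ=28 | A=compute:t2 B=load:t3 [load-bound]
step 4: L[4]=2 C[3]=9 → dur=9, Σ=37 | A=load:t4 B=compute:t3 [compute-bound]
step 5: L[5]=6 C[4]=2 → dur=6, Σ=43 | A=compute:t4 B=load:t5 [load-bound]
step 6: L[6]=7 C[5]=9 → dur=9, Σ=52 | A=load:t6 B=compute:t5 [compute-bound]
step 7: L[7]=8 C[6]=8 → dur=8, Σ=60 | A=compute:t6 B=load:t7 [tied]
step 8: L[8]=5 C[7]=9 → dur=9, Σ=69 | A=load:t8 B=compute:t7 [compute-bound]
step 9: C[8]=5 → dur=5, Σ=74 | A=compute:t8 B=idle [compute-only]

end_cycle[2] = 20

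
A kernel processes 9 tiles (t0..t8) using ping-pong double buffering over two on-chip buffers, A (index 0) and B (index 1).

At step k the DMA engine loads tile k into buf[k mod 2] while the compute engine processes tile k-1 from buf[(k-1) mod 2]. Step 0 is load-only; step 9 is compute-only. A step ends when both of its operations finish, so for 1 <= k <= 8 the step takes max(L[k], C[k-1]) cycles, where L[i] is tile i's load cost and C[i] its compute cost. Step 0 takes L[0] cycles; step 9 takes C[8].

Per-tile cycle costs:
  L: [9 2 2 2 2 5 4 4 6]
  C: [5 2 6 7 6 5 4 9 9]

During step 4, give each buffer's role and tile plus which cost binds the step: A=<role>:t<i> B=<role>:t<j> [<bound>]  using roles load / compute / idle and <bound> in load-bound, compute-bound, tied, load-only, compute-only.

step 4: A=load:t4 B=compute:t3 [compute-bound]

  0. 9=9c; end=9; A:t0 B:-
  1. max(2,5)=5c; end=14; A:t0 B:t1
  2. max(2,2)=2c; end=16; A:t2 B:t1
  3. max(2,6)=6c; end=22; A:t2 B:t3
  4. max(2,7)=7c; end=29; A:t4 B:t3
  5. max(5,6)=6c; end=35; A:t4 B:t5
  6. max(4,5)=5c; end=40; A:t6 B:t5
  7. max(4,4)=4c; end=44; A:t6 B:t7
  8. max(6,9)=9c; end=53; A:t8 B:t7
  9. 9=9c; end=62; A:t8 B:t7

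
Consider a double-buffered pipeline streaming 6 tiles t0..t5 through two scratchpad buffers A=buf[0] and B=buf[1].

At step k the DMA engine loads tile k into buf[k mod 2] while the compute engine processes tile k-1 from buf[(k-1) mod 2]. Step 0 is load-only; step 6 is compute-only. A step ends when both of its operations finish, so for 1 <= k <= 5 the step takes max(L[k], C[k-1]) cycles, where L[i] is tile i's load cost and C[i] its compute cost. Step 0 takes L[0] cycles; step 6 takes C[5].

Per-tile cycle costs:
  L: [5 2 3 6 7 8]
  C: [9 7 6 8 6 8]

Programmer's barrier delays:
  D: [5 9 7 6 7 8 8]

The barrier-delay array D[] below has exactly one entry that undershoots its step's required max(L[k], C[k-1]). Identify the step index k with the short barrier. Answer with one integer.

[0] required=L[0]=5=5 vs D=5 ok
[1] required=max(L[1]=2,C[0]=9)=9 vs D=9 ok
[2] required=max(L[2]=3,C[1]=7)=7 vs D=7 ok
[3] required=max(L[3]=6,C[2]=6)=6 vs D=6 ok
[4] required=max(L[4]=7,C[3]=8)=8 vs D=7 SHORT
[5] required=max(L[5]=8,C[4]=6)=8 vs D=8 ok
[6] required=C[5]=8=8 vs D=8 ok

hazard at step 4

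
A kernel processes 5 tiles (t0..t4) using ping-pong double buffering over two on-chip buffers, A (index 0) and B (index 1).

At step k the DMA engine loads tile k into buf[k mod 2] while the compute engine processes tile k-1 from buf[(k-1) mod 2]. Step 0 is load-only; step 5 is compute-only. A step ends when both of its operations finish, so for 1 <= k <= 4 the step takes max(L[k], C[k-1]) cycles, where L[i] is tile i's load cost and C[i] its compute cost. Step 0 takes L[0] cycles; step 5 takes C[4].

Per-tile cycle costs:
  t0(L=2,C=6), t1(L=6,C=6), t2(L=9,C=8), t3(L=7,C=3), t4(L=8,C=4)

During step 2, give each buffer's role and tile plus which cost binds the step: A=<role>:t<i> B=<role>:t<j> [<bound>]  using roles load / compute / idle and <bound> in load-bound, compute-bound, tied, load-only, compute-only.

step 2: A=load:t2 B=compute:t1 [load-bound]

k=0 load=t0/2c comp=- wait=2 total=2
k=1 load=t1/6c comp=t0/6c wait=6 total=8
k=2 load=t2/9c comp=t1/6c wait=9 total=17
k=3 load=t3/7c comp=t2/8c wait=8 total=25
k=4 load=t4/8c comp=t3/3c wait=8 total=33
k=5 load=- comp=t4/4c wait=4 total=37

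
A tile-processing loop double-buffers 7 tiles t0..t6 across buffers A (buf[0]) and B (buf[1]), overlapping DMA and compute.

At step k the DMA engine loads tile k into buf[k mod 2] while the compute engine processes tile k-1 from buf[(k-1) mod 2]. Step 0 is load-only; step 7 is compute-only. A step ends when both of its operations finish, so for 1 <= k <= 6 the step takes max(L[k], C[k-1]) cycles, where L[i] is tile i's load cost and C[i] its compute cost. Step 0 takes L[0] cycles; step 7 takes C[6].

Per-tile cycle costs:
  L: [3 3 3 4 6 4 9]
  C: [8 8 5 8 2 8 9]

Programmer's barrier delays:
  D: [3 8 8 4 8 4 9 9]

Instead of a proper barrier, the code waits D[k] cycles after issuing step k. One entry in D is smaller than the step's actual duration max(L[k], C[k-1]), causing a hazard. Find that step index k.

[0] required=L[0]=3=3 vs D=3 ok
[1] required=max(L[1]=3,C[0]=8)=8 vs D=8 ok
[2] required=max(L[2]=3,C[1]=8)=8 vs D=8 ok
[3] required=max(L[3]=4,C[2]=5)=5 vs D=4 SHORT
[4] required=max(L[4]=6,C[3]=8)=8 vs D=8 ok
[5] required=max(L[5]=4,C[4]=2)=4 vs D=4 ok
[6] required=max(L[6]=9,C[5]=8)=9 vs D=9 ok
[7] required=C[6]=9=9 vs D=9 ok

hazard at step 3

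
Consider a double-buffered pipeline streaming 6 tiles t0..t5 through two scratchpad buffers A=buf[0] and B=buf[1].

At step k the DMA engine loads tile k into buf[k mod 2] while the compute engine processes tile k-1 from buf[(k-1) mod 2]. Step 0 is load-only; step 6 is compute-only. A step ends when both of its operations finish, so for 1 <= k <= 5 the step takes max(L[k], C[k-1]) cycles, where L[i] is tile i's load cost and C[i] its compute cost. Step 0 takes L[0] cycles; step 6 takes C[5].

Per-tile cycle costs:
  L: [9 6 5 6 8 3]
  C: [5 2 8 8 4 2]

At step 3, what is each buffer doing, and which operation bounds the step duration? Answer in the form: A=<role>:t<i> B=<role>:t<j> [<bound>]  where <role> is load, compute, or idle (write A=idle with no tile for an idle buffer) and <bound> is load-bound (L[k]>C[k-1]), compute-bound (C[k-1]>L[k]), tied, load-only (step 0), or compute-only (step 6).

step 3: A=compute:t2 B=load:t3 [compute-bound]

[0] DMA t0→A (9c) ∥ CU idle ⇒ 9c, clock 9
[1] DMA t1→B (6c) ∥ CU A:t0 (5c) ⇒ 6c, clock 15
[2] DMA t2→A (5c) ∥ CU B:t1 (2c) ⇒ 5c, clock 20
[3] DMA t3→B (6c) ∥ CU A:t2 (8c) ⇒ 8c, clock 28
[4] DMA t4→A (8c) ∥ CU B:t3 (8c) ⇒ 8c, clock 36
[5] DMA t5→B (3c) ∥ CU A:t4 (4c) ⇒ 4c, clock 40
[6] DMA idle ∥ CU B:t5 (2c) ⇒ 2c, clock 42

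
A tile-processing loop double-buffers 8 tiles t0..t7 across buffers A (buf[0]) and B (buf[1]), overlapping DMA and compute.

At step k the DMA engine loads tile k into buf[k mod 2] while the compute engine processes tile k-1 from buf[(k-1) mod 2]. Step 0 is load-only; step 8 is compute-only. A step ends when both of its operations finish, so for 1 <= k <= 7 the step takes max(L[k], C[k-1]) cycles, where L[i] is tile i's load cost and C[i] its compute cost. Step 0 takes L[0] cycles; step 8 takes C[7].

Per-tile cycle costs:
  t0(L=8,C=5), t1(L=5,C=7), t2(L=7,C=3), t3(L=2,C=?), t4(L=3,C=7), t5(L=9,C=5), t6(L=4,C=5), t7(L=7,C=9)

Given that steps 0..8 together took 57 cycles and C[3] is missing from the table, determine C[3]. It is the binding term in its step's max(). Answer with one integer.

C[3] = 4

step 0 = dur = L[0]=8 = 8
step 1 = dur = max(L[1]=5, C[0]=5) = 5
step 2 = dur = max(L[2]=7, C[1]=7) = 7
step 3 = dur = max(L[3]=2, C[2]=3) = 3
step 4 = dur = max(L[4]=3, C[3]=?) = C[3]  (unknown; binding)
step 5 = dur = max(L[5]=9, C[4]=7) = 9
step 6 = dur = max(L[6]=4, C[5]=5) = 5
step 7 = dur = max(L[7]=7, C[6]=5) = 7
step 8 = dur = C[7]=9 = 9
sum of known step durations = 53
dur[4] = total - known = 57 - 53 = 4
C[3] is the binding max in step 4, so C[3] = dur[4] = 4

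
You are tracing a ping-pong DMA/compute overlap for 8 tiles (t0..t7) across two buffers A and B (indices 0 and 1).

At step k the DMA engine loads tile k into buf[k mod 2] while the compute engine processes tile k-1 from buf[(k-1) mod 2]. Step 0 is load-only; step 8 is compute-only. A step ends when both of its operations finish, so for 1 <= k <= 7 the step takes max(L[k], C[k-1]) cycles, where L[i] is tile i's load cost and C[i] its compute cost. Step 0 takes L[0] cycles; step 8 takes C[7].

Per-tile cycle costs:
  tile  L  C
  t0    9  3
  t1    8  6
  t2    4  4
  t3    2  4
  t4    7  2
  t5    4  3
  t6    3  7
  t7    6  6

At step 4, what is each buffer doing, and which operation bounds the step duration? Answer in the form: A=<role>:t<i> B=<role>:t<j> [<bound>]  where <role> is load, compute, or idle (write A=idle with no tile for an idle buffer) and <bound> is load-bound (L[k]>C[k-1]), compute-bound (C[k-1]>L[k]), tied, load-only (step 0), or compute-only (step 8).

k=0 load=t0/9c comp=- wait=9 total=9
k=1 load=t1/8c comp=t0/3c wait=8 total=17
k=2 load=t2/4c comp=t1/6c wait=6 total=23
k=3 load=t3/2c comp=t2/4c wait=4 total=27
k=4 load=t4/7c comp=t3/4c wait=7 total=34
k=5 load=t5/4c comp=t4/2c wait=4 total=38
k=6 load=t6/3c comp=t5/3c wait=3 total=41
k=7 load=t7/6c comp=t6/7c wait=7 total=48
k=8 load=- comp=t7/6c wait=6 total=54

step 4: A=load:t4 B=compute:t3 [load-bound]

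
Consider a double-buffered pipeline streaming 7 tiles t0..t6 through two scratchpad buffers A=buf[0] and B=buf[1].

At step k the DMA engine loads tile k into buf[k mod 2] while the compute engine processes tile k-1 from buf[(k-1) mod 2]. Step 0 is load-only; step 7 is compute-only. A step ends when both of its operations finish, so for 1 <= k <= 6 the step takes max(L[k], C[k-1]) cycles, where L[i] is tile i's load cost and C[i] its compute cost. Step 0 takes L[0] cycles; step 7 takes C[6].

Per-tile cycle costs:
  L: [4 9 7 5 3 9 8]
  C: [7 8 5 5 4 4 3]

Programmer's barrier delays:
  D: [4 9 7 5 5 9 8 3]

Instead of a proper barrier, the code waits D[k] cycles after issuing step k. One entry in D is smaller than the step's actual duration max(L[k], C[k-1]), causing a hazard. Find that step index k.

hazard at step 2

k=0 barrier L[0]=4→4c, D[0]=4 ok
k=1 barrier max(L[1]=9,C[0]=7)→9c, D[1]=9 ok
k=2 barrier max(L[2]=7,C[1]=8)→8c, D[2]=7 SHORT
k=3 barrier max(L[3]=5,C[2]=5)→5c, D[3]=5 ok
k=4 barrier max(L[4]=3,C[3]=5)→5c, D[4]=5 ok
k=5 barrier max(L[5]=9,C[4]=4)→9c, D[5]=9 ok
k=6 barrier max(L[6]=8,C[5]=4)→8c, D[6]=8 ok
k=7 barrier C[6]=3→3c, D[7]=3 ok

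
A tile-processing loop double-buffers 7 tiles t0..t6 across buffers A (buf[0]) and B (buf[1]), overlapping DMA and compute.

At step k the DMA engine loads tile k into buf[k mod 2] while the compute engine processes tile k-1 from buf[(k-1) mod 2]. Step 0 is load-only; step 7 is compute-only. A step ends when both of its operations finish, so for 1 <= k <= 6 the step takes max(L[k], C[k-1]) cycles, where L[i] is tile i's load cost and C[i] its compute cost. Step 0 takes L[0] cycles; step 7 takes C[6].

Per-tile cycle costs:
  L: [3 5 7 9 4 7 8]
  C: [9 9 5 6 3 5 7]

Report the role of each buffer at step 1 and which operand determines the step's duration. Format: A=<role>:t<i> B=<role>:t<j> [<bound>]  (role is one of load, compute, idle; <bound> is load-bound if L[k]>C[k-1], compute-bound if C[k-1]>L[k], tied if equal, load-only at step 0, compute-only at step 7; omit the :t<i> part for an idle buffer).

step 1: A=compute:t0 B=load:t1 [compute-bound]

[0] DMA t0→A (3c) ∥ CU idle ⇒ 3c, clock 3
[1] DMA t1→B (5c) ∥ CU A:t0 (9c) ⇒ 9c, clock 12
[2] DMA t2→A (7c) ∥ CU B:t1 (9c) ⇒ 9c, clock 21
[3] DMA t3→B (9c) ∥ CU A:t2 (5c) ⇒ 9c, clock 30
[4] DMA t4→A (4c) ∥ CU B:t3 (6c) ⇒ 6c, clock 36
[5] DMA t5→B (7c) ∥ CU A:t4 (3c) ⇒ 7c, clock 43
[6] DMA t6→A (8c) ∥ CU B:t5 (5c) ⇒ 8c, clock 51
[7] DMA idle ∥ CU A:t6 (7c) ⇒ 7c, clock 58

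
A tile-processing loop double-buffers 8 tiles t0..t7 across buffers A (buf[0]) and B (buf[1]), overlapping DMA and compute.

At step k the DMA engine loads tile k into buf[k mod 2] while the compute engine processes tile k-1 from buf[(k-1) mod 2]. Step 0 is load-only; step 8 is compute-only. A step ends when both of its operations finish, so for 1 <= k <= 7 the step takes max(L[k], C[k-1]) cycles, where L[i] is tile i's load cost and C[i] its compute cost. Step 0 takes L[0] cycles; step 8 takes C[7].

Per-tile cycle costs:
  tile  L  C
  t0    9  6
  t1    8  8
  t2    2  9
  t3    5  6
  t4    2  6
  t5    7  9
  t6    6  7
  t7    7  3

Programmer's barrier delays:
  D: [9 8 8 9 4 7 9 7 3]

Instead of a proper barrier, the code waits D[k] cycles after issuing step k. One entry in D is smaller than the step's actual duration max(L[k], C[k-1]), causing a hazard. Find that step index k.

hazard at step 4

step 0: need L[0]=9 = 9; D[0]=9 ok
step 1: need max(L[1]=8,C[0]=6) = 8; D[1]=8 ok
step 2: need max(L[2]=2,C[1]=8) = 8; D[2]=8 ok
step 3: need max(L[3]=5,C[2]=9) = 9; D[3]=9 ok
step 4: need max(L[4]=2,C[3]=6) = 6; D[4]=4 SHORT
step 5: need max(L[5]=7,C[4]=6) = 7; D[5]=7 ok
step 6: need max(L[6]=6,C[5]=9) = 9; D[6]=9 ok
step 7: need max(L[7]=7,C[6]=7) = 7; D[7]=7 ok
step 8: need C[7]=3 = 3; D[8]=3 ok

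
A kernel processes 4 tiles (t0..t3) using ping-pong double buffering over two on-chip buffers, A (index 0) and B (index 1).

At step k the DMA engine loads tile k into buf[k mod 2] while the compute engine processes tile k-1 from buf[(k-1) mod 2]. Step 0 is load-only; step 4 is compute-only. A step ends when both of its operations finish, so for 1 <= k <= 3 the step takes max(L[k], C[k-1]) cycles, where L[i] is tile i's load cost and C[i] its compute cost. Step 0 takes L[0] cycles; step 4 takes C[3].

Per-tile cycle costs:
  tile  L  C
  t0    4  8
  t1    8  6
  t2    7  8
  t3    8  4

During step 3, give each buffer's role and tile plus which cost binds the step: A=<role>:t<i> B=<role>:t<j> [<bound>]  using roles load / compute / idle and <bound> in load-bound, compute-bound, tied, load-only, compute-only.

step 3: A=compute:t2 B=load:t3 [tied]

k=0 load=t0/4c comp=- wait=4 total=4
k=1 load=t1/8c comp=t0/8c wait=8 total=12
k=2 load=t2/7c comp=t1/6c wait=7 total=19
k=3 load=t3/8c comp=t2/8c wait=8 total=27
k=4 load=- comp=t3/4c wait=4 total=31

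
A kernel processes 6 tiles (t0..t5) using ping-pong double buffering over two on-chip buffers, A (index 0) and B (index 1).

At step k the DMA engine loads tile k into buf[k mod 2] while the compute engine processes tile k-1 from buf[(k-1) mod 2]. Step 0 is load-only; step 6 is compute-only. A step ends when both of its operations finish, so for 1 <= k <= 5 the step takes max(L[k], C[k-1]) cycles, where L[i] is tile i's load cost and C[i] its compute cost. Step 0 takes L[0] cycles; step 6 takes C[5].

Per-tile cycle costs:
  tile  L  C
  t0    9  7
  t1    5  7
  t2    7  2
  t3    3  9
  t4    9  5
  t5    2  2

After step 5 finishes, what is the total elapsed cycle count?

end_cycle[5] = 40

  0. 9=9c; end=9; A:t0 B:-
  1. max(5,7)=7c; end=16; A:t0 B:t1
  2. max(7,7)=7c; end=23; A:t2 B:t1
  3. max(3,2)=3c; end=26; A:t2 B:t3
  4. max(9,9)=9c; end=35; A:t4 B:t3
  5. max(2,5)=5c; end=40; A:t4 B:t5
  6. 2=2c; end=42; A:t4 B:t5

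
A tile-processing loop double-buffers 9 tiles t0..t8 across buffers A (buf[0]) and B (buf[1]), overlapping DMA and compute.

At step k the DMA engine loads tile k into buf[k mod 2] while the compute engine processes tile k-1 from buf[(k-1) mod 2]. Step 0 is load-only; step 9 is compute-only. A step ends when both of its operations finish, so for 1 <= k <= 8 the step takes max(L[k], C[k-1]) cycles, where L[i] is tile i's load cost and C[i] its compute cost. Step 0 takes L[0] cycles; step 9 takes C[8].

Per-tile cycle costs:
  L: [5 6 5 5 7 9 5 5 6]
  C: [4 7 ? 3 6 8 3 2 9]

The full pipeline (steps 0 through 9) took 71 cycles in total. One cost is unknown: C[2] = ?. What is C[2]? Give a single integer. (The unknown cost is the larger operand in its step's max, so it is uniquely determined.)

C[2] = 9

step 0 → dur = L[0]=5 = 5
step 1 → dur = max(L[1]=6, C[0]=4) = 6
step 2 → dur = max(L[2]=5, C[1]=7) = 7
step 3 → dur = max(L[3]=5, C[2]=?) = C[2]  (unknown; binding)
step 4 → dur = max(L[4]=7, C[3]=3) = 7
step 5 → dur = max(L[5]=9, C[4]=6) = 9
step 6 → dur = max(L[6]=5, C[5]=8) = 8
step 7 → dur = max(L[7]=5, C[6]=3) = 5
step 8 → dur = max(L[8]=6, C[7]=2) = 6
step 9 → dur = C[8]=9 = 9
sum of known step durations = 62
dur[3] = total - known = 71 - 62 = 9
C[2] is the binding max in step 3, so C[2] = dur[3] = 9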